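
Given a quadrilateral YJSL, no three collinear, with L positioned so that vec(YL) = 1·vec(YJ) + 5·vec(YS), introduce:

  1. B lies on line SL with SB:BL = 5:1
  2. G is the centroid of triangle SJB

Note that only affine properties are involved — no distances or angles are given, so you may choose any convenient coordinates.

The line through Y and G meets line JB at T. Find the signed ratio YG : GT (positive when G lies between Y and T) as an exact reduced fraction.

Assign Y = (0, 0), J = (1, 0), S = (0, 1), L = (1, 5) — the answer is frame-independent, so this choice is without loss of generality.
1. B lies on line SL with SB:BL = 5:1 ⇒ B = (5/6, 13/3)
2. G is the centroid of triangle SJB ⇒ G = (11/18, 16/9)
line YG meets JB at T = (143/159, 416/159)
G = Y + t·(T−Y) with t = 53/78, so YG:GT = 53/78:25/78

YG:GT = 53/25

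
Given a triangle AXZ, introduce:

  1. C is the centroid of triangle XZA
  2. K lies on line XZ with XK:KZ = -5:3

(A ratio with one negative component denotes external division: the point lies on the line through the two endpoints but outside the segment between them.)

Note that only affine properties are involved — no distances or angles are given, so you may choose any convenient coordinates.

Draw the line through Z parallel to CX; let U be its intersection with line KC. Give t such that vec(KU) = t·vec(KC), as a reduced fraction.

t = 3/5

Set A = (0, 0), X = (1, 0), Z = (0, 1); any affine frame gives the same invariant.
1. C is the centroid of triangle XZA ⇒ C = (1/3, 1/3)
2. K lies on line XZ with XK:KZ = -5:3 ⇒ K = (-3/2, 5/2)
through Z parallel to CX: direction (2/3, -1/3); meets KC at U = (-2/5, 6/5)
U = K + t·(C−K) with t = 3/5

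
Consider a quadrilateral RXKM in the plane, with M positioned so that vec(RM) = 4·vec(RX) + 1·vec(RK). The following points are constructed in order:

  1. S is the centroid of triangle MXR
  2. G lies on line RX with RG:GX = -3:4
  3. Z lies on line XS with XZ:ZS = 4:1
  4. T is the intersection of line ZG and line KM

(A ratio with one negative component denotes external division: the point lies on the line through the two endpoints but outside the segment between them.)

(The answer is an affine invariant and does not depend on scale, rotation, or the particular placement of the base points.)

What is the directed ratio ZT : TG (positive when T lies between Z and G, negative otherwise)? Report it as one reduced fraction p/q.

ZT:TG = -11/15

Assign R = (0, 0), X = (1, 0), K = (0, 1), M = (4, 1) — the answer is frame-independent, so this choice is without loss of generality.
1. S is the centroid of triangle MXR ⇒ S = (5/3, 1/3)
2. G lies on line RX with RG:GX = -3:4 ⇒ G = (-3, 0)
3. Z lies on line XS with XZ:ZS = 4:1 ⇒ Z = (23/15, 4/15)
4. T is the intersection of line ZG and line KM ⇒ T = (14, 1)
T = Z + t·(G−Z) with t = -11/4, so ZT:TG = t:(1−t) = -11/4:15/4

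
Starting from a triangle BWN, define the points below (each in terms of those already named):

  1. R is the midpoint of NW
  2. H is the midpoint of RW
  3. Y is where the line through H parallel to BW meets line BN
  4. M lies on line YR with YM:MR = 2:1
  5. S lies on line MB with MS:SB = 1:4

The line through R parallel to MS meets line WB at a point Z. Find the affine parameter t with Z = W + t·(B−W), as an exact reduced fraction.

t = 9/10

Choose coordinates B = (0, 0), W = (1, 0), N = (0, 1).
1. R is the midpoint of NW ⇒ R = (1/2, 1/2)
2. H is the midpoint of RW ⇒ H = (3/4, 1/4)
3. Y is where the line through H parallel to BW meets line BN ⇒ Y = (0, 1/4)
4. M lies on line YR with YM:MR = 2:1 ⇒ M = (1/3, 5/12)
5. S lies on line MB with MS:SB = 1:4 ⇒ S = (4/15, 1/3)
through R parallel to MS: direction (-1/15, -1/12); meets WB at Z = (1/10, 0)
Z = W + t·(B−W) with t = 9/10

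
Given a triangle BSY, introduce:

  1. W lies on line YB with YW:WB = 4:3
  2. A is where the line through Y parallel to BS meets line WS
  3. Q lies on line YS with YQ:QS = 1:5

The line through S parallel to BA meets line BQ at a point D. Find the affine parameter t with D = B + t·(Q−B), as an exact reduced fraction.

t = 18/23

Work in coordinates with B = (0, 0), S = (1, 0), Y = (0, 1).
1. W lies on line YB with YW:WB = 4:3 ⇒ W = (0, 3/7)
2. A is where the line through Y parallel to BS meets line WS ⇒ A = (-4/3, 1)
3. Q lies on line YS with YQ:QS = 1:5 ⇒ Q = (1/6, 5/6)
through S parallel to BA: direction (-4/3, 1); meets BQ at D = (3/23, 15/23)
D = B + t·(Q−B) with t = 18/23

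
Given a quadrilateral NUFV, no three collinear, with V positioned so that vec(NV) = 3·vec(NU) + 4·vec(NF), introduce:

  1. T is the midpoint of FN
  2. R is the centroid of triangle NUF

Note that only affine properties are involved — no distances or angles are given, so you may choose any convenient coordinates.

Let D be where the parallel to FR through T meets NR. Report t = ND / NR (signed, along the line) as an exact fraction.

t = 1/2

Work in coordinates with N = (0, 0), U = (1, 0), F = (0, 1), V = (3, 4).
1. T is the midpoint of FN ⇒ T = (0, 1/2)
2. R is the centroid of triangle NUF ⇒ R = (1/3, 1/3)
through T parallel to FR: direction (1/3, -2/3); meets NR at D = (1/6, 1/6)
D = N + t·(R−N) with t = 1/2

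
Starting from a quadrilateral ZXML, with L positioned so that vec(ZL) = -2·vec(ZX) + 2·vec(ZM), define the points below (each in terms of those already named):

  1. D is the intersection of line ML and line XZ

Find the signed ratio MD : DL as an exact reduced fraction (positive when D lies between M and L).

Assign Z = (0, 0), X = (1, 0), M = (0, 1), L = (-2, 2) — the answer is frame-independent, so this choice is without loss of generality.
1. D is the intersection of line ML and line XZ ⇒ D = (2, 0)
D = M + t·(L−M) with t = -1, so MD:DL = t:(1−t) = -1:2

MD:DL = -1/2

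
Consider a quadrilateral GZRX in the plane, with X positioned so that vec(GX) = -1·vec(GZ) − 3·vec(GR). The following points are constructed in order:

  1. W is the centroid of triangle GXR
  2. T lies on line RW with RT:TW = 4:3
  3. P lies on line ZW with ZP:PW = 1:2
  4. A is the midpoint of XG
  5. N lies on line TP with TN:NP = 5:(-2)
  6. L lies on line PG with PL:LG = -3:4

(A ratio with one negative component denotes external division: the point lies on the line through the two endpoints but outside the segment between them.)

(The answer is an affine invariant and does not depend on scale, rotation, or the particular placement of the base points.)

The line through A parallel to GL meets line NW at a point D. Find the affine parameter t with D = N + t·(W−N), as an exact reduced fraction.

t = 361/172

Assign G = (0, 0), Z = (1, 0), R = (0, 1), X = (-1, -3) — the answer is frame-independent, so this choice is without loss of generality.
1. W is the centroid of triangle GXR ⇒ W = (-1/3, -2/3)
2. T lies on line RW with RT:TW = 4:3 ⇒ T = (-4/21, 1/21)
3. P lies on line ZW with ZP:PW = 1:2 ⇒ P = (5/9, -2/9)
4. A is the midpoint of XG ⇒ A = (-1/2, -3/2)
5. N lies on line TP with TN:NP = 5:(-2) ⇒ N = (199/189, -76/189)
6. L lies on line PG with PL:LG = -3:4 ⇒ L = (20/9, -8/9)
through A parallel to GL: direction (20/9, -8/9); meets NW at D = (-479/258, -247/258)
D = N + t·(W−N) with t = 361/172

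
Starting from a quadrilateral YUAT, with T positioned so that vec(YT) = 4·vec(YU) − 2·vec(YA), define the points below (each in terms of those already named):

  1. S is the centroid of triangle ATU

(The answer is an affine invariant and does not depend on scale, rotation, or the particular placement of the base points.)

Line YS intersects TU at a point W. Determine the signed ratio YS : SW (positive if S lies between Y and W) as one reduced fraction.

YS:SW = -7

Assign Y = (0, 0), U = (1, 0), A = (0, 1), T = (4, -2) — the answer is frame-independent, so this choice is without loss of generality.
1. S is the centroid of triangle ATU ⇒ S = (5/3, -1/3)
line YS meets TU at W = (10/7, -2/7)
S = Y + t·(W−Y) with t = 7/6, so YS:SW = 7/6:-1/6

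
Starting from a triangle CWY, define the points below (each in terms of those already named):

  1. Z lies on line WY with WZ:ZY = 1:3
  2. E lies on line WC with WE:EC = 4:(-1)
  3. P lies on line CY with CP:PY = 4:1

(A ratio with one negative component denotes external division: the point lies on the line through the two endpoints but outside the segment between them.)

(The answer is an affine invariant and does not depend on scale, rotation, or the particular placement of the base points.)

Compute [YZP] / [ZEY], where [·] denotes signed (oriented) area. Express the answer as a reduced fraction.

Work in coordinates with C = (0, 0), W = (1, 0), Y = (0, 1).
1. Z lies on line WY with WZ:ZY = 1:3 ⇒ Z = (3/4, 1/4)
2. E lies on line WC with WE:EC = 4:(-1) ⇒ E = (-1/3, 0)
3. P lies on line CY with CP:PY = 4:1 ⇒ P = (0, 4/5)
2·[YZP] = -3/20, 2·[ZEY] = -1
[YZP]:[ZEY] = -3/20:-1 = 3/20

[YZP]:[ZEY] = 3/20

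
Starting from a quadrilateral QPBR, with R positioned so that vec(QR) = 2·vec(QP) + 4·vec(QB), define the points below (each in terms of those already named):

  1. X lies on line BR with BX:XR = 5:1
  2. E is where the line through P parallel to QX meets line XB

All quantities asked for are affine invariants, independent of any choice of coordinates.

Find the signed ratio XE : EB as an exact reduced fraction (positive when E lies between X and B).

Work in coordinates with Q = (0, 0), P = (1, 0), B = (0, 1), R = (2, 4).
1. X lies on line BR with BX:XR = 5:1 ⇒ X = (5/3, 7/2)
2. E is where the line through P parallel to QX meets line XB ⇒ E = (31/6, 35/4)
E = X + t·(B−X) with t = -21/10, so XE:EB = t:(1−t) = -21/10:31/10

XE:EB = -21/31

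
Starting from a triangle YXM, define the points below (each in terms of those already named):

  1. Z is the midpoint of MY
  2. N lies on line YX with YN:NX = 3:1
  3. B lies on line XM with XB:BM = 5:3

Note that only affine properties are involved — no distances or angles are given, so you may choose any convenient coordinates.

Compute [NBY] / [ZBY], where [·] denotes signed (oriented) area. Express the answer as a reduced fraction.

[NBY]:[ZBY] = -5/2

Work in coordinates with Y = (0, 0), X = (1, 0), M = (0, 1).
1. Z is the midpoint of MY ⇒ Z = (0, 1/2)
2. N lies on line YX with YN:NX = 3:1 ⇒ N = (3/4, 0)
3. B lies on line XM with XB:BM = 5:3 ⇒ B = (3/8, 5/8)
2·[NBY] = 15/32, 2·[ZBY] = -3/16
[NBY]:[ZBY] = 15/32:-3/16 = -5/2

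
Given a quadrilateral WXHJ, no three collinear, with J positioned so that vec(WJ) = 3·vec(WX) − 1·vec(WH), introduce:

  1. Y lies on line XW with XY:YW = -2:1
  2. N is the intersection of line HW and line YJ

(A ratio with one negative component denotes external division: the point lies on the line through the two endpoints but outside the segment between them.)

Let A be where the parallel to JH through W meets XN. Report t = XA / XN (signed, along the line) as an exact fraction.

t = 8/11

Choose coordinates W = (0, 0), X = (1, 0), H = (0, 1), J = (3, -1).
1. Y lies on line XW with XY:YW = -2:1 ⇒ Y = (-1, 0)
2. N is the intersection of line HW and line YJ ⇒ N = (0, -1/4)
through W parallel to JH: direction (-3, 2); meets XN at A = (3/11, -2/11)
A = X + t·(N−X) with t = 8/11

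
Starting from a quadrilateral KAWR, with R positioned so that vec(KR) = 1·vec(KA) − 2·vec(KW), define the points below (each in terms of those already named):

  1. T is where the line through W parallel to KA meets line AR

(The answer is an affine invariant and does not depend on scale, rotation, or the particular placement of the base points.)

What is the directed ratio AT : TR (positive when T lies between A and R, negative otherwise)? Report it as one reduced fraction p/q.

Assign K = (0, 0), A = (1, 0), W = (0, 1), R = (1, -2) — the answer is frame-independent, so this choice is without loss of generality.
1. T is where the line through W parallel to KA meets line AR ⇒ T = (1, 1)
T = A + t·(R−A) with t = -1/2, so AT:TR = t:(1−t) = -1/2:3/2

AT:TR = -1/3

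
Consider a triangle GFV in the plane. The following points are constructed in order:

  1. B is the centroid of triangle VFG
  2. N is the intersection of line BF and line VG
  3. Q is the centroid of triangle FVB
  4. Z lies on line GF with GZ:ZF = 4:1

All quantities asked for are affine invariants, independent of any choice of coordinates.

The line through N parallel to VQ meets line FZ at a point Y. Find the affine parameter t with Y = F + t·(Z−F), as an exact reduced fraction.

Assign G = (0, 0), F = (1, 0), V = (0, 1) — the answer is frame-independent, so this choice is without loss of generality.
1. B is the centroid of triangle VFG ⇒ B = (1/3, 1/3)
2. N is the intersection of line BF and line VG ⇒ N = (0, 1/2)
3. Q is the centroid of triangle FVB ⇒ Q = (4/9, 4/9)
4. Z lies on line GF with GZ:ZF = 4:1 ⇒ Z = (4/5, 0)
through N parallel to VQ: direction (4/9, -5/9); meets FZ at Y = (2/5, 0)
Y = F + t·(Z−F) with t = 3

t = 3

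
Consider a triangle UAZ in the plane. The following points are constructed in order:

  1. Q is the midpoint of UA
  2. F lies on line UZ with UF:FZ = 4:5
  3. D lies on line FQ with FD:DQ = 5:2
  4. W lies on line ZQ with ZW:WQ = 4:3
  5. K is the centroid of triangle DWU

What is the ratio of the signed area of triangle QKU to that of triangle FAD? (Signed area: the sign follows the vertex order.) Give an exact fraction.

[QKU]:[FAD] = -7/12

Choose coordinates U = (0, 0), A = (1, 0), Z = (0, 1).
1. Q is the midpoint of UA ⇒ Q = (1/2, 0)
2. F lies on line UZ with UF:FZ = 4:5 ⇒ F = (0, 4/9)
3. D lies on line FQ with FD:DQ = 5:2 ⇒ D = (5/14, 8/63)
4. W lies on line ZQ with ZW:WQ = 4:3 ⇒ W = (2/7, 3/7)
5. K is the centroid of triangle DWU ⇒ K = (3/14, 5/27)
2·[QKU] = 5/54, 2·[FAD] = -10/63
[QKU]:[FAD] = 5/54:-10/63 = -7/12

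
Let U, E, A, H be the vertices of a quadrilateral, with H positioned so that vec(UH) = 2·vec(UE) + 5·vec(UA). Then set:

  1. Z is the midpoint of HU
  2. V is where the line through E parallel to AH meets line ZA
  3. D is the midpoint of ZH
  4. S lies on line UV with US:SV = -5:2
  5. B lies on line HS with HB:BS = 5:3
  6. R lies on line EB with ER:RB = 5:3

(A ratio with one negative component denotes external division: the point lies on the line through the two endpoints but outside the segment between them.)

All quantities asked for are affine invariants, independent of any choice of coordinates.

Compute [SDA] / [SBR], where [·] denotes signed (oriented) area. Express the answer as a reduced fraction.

Choose coordinates U = (0, 0), E = (1, 0), A = (0, 1), H = (2, 5).
1. Z is the midpoint of HU ⇒ Z = (1, 5/2)
2. V is where the line through E parallel to AH meets line ZA ⇒ V = (6, 10)
3. D is the midpoint of ZH ⇒ D = (3/2, 15/4)
4. S lies on line UV with US:SV = -5:2 ⇒ S = (10, 50/3)
5. B lies on line HS with HB:BS = 5:3 ⇒ B = (7, 295/24)
6. R lies on line EB with ER:RB = 5:3 ⇒ R = (19/4, 1475/192)
2·[SDA] = 4, 2·[SBR] = 255/64
[SDA]:[SBR] = 4:255/64 = 256/255

[SDA]:[SBR] = 256/255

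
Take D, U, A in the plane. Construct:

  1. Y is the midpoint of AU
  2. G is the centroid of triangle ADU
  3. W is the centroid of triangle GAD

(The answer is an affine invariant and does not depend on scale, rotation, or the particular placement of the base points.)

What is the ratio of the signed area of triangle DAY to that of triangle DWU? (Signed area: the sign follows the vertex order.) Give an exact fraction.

[DAY]:[DWU] = 9/8

Assign D = (0, 0), U = (1, 0), A = (0, 1) — the answer is frame-independent, so this choice is without loss of generality.
1. Y is the midpoint of AU ⇒ Y = (1/2, 1/2)
2. G is the centroid of triangle ADU ⇒ G = (1/3, 1/3)
3. W is the centroid of triangle GAD ⇒ W = (1/9, 4/9)
2·[DAY] = -1/2, 2·[DWU] = -4/9
[DAY]:[DWU] = -1/2:-4/9 = 9/8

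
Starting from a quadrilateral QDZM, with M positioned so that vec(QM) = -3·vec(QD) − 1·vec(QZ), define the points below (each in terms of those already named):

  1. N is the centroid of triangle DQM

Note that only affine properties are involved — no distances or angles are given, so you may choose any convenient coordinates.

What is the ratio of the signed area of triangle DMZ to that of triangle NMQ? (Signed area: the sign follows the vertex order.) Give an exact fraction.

[DMZ]:[NMQ] = 15

Choose coordinates Q = (0, 0), D = (1, 0), Z = (0, 1), M = (-3, -1).
1. N is the centroid of triangle DQM ⇒ N = (-2/3, -1/3)
2·[DMZ] = -5, 2·[NMQ] = -1/3
[DMZ]:[NMQ] = -5:-1/3 = 15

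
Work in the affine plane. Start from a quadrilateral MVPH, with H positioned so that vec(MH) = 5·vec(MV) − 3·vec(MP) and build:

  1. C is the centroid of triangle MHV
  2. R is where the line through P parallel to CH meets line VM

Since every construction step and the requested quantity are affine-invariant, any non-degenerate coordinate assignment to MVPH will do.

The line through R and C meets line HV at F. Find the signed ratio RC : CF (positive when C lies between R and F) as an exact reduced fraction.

RC:CF = -5/2

Choose coordinates M = (0, 0), V = (1, 0), P = (0, 1), H = (5, -3).
1. C is the centroid of triangle MHV ⇒ C = (2, -1)
2. R is where the line through P parallel to CH meets line VM ⇒ R = (3/2, 0)
line RC meets HV at F = (9/5, -3/5)
C = R + t·(F−R) with t = 5/3, so RC:CF = 5/3:-2/3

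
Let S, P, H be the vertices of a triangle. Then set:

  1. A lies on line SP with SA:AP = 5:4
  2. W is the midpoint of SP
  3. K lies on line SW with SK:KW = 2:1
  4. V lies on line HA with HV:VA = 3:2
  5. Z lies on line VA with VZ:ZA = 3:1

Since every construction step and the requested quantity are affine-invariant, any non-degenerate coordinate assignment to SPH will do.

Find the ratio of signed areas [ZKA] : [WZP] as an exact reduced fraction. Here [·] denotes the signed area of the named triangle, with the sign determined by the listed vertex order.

[ZKA]:[WZP] = -4/9

Assign S = (0, 0), P = (1, 0), H = (0, 1) — the answer is frame-independent, so this choice is without loss of generality.
1. A lies on line SP with SA:AP = 5:4 ⇒ A = (5/9, 0)
2. W is the midpoint of SP ⇒ W = (1/2, 0)
3. K lies on line SW with SK:KW = 2:1 ⇒ K = (1/3, 0)
4. V lies on line HA with HV:VA = 3:2 ⇒ V = (1/3, 2/5)
5. Z lies on line VA with VZ:ZA = 3:1 ⇒ Z = (1/2, 1/10)
2·[ZKA] = 1/45, 2·[WZP] = -1/20
[ZKA]:[WZP] = 1/45:-1/20 = -4/9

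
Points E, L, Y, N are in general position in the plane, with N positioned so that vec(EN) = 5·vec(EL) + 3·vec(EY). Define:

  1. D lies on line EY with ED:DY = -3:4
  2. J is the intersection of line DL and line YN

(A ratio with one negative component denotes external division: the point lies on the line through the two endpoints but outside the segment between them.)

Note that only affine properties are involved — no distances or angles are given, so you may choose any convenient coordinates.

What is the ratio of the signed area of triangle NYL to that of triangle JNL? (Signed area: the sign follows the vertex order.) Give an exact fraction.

[NYL]:[JNL] = -13/9

Choose coordinates E = (0, 0), L = (1, 0), Y = (0, 1), N = (5, 3).
1. D lies on line EY with ED:DY = -3:4 ⇒ D = (0, -3)
2. J is the intersection of line DL and line YN ⇒ J = (20/13, 21/13)
2·[NYL] = 7, 2·[JNL] = -63/13
[NYL]:[JNL] = 7:-63/13 = -13/9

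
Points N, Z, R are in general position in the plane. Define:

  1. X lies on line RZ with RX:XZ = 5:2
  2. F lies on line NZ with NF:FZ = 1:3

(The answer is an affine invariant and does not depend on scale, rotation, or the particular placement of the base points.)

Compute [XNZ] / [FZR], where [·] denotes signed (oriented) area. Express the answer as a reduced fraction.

[XNZ]:[FZR] = 8/21

Assign N = (0, 0), Z = (1, 0), R = (0, 1) — the answer is frame-independent, so this choice is without loss of generality.
1. X lies on line RZ with RX:XZ = 5:2 ⇒ X = (5/7, 2/7)
2. F lies on line NZ with NF:FZ = 1:3 ⇒ F = (1/4, 0)
2·[XNZ] = 2/7, 2·[FZR] = 3/4
[XNZ]:[FZR] = 2/7:3/4 = 8/21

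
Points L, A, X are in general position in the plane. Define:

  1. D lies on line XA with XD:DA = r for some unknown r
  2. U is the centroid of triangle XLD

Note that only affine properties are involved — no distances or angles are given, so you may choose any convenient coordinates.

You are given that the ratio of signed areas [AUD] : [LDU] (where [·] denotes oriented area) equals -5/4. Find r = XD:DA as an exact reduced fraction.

Set L = (0, 0), A = (1, 0), X = (0, 1); any affine frame gives the same invariant.
1. With XD:DA = r, write λ = r/(r+1) so D = X + λ·(A−X); D is affine-linear in λ
2. U is the centroid of triangle XLD ⇒ U is an affine combination of earlier points and hence also affine-linear in λ
Every point depending on D is an affine combination of D and λ-independent points, so each such coordinate is linear in λ; the λ² term in each signed area is a multiple of (A−X)×(A−X) = 0, so 2·[AUD] and 2·[LDU] are each linear in λ. Evaluating at λ=0 and λ=1:
  2·[AUD] = 1/3·λ − 1/3,   2·[LDU] = 1/3·λ
So [AUD]:[LDU] = (1/3·λ − 1/3) / (1/3·λ). Setting this equal to -5/4:
  1/3·λ − 1/3 = -5/4·(1/3·λ)  ⇒  λ = 4/9
Then r = λ/(1−λ) = (4/9)/(5/9) = 4/5. Check: with r = 4/5, D = (4/9, 5/9) and [AUD]:[LDU] = -5/4 as required.

r = 4/5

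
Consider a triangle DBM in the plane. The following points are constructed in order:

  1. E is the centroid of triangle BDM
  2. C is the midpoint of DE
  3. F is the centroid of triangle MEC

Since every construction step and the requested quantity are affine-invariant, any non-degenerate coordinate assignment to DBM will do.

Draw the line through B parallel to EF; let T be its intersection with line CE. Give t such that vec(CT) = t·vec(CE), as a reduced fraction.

t = 2

Set D = (0, 0), B = (1, 0), M = (0, 1); any affine frame gives the same invariant.
1. E is the centroid of triangle BDM ⇒ E = (1/3, 1/3)
2. C is the midpoint of DE ⇒ C = (1/6, 1/6)
3. F is the centroid of triangle MEC ⇒ F = (1/6, 1/2)
through B parallel to EF: direction (-1/6, 1/6); meets CE at T = (1/2, 1/2)
T = C + t·(E−C) with t = 2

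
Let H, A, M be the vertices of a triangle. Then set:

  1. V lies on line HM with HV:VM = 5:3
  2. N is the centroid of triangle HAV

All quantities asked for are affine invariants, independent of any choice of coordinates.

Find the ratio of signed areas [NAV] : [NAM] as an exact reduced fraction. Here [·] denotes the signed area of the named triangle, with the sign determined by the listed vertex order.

[NAV]:[NAM] = 5/11

Work in coordinates with H = (0, 0), A = (1, 0), M = (0, 1).
1. V lies on line HM with HV:VM = 5:3 ⇒ V = (0, 5/8)
2. N is the centroid of triangle HAV ⇒ N = (1/3, 5/24)
2·[NAV] = 5/24, 2·[NAM] = 11/24
[NAV]:[NAM] = 5/24:11/24 = 5/11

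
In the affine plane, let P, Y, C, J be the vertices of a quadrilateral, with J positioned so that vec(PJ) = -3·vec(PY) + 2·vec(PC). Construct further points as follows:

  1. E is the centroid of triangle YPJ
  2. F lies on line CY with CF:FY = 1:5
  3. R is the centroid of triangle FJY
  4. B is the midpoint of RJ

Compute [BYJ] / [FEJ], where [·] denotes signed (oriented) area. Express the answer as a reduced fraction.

[BYJ]:[FEJ] = 5/27

Work in coordinates with P = (0, 0), Y = (1, 0), C = (0, 1), J = (-3, 2).
1. E is the centroid of triangle YPJ ⇒ E = (-2/3, 2/3)
2. F lies on line CY with CF:FY = 1:5 ⇒ F = (1/6, 5/6)
3. R is the centroid of triangle FJY ⇒ R = (-11/18, 17/18)
4. B is the midpoint of RJ ⇒ B = (-65/36, 53/36)
2·[BYJ] = -5/18, 2·[FEJ] = -3/2
[BYJ]:[FEJ] = -5/18:-3/2 = 5/27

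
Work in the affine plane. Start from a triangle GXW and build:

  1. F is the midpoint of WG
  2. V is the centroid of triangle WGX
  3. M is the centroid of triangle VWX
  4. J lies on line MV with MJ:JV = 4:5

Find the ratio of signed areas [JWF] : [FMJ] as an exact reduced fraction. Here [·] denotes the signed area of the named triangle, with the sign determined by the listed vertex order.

[JWF]:[FMJ] = -8

Work in coordinates with G = (0, 0), X = (1, 0), W = (0, 1).
1. F is the midpoint of WG ⇒ F = (0, 1/2)
2. V is the centroid of triangle WGX ⇒ V = (1/3, 1/3)
3. M is the centroid of triangle VWX ⇒ M = (4/9, 4/9)
4. J lies on line MV with MJ:JV = 4:5 ⇒ J = (32/81, 32/81)
2·[JWF] = 16/81, 2·[FMJ] = -2/81
[JWF]:[FMJ] = 16/81:-2/81 = -8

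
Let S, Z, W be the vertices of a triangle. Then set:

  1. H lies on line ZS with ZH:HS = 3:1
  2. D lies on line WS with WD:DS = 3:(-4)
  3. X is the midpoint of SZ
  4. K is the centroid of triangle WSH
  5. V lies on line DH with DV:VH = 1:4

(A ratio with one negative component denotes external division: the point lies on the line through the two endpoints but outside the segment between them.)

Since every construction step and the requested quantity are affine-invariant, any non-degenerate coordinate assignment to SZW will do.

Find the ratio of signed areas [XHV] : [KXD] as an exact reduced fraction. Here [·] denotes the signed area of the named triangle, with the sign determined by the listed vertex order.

Work in coordinates with S = (0, 0), Z = (1, 0), W = (0, 1).
1. H lies on line ZS with ZH:HS = 3:1 ⇒ H = (1/4, 0)
2. D lies on line WS with WD:DS = 3:(-4) ⇒ D = (0, 4)
3. X is the midpoint of SZ ⇒ X = (1/2, 0)
4. K is the centroid of triangle WSH ⇒ K = (1/12, 1/3)
5. V lies on line DH with DV:VH = 1:4 ⇒ V = (1/20, 16/5)
2·[XHV] = -4/5, 2·[KXD] = 3/2
[XHV]:[KXD] = -4/5:3/2 = -8/15

[XHV]:[KXD] = -8/15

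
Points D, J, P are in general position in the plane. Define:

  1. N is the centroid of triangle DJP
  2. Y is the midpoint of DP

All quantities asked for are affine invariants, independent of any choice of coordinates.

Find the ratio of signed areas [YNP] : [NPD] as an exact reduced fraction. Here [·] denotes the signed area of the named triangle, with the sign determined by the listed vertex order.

[YNP]:[NPD] = 1/2

Assign D = (0, 0), J = (1, 0), P = (0, 1) — the answer is frame-independent, so this choice is without loss of generality.
1. N is the centroid of triangle DJP ⇒ N = (1/3, 1/3)
2. Y is the midpoint of DP ⇒ Y = (0, 1/2)
2·[YNP] = 1/6, 2·[NPD] = 1/3
[YNP]:[NPD] = 1/6:1/3 = 1/2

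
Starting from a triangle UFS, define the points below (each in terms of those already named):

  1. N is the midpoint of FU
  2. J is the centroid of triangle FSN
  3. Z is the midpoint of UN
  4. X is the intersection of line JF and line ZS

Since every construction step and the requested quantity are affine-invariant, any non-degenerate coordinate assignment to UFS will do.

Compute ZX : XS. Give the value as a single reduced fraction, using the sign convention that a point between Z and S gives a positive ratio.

Work in coordinates with U = (0, 0), F = (1, 0), S = (0, 1).
1. N is the midpoint of FU ⇒ N = (1/2, 0)
2. J is the centroid of triangle FSN ⇒ J = (1/2, 1/3)
3. Z is the midpoint of UN ⇒ Z = (1/4, 0)
4. X is the intersection of line JF and line ZS ⇒ X = (1/10, 3/5)
X = Z + t·(S−Z) with t = 3/5, so ZX:XS = t:(1−t) = 3/5:2/5

ZX:XS = 3/2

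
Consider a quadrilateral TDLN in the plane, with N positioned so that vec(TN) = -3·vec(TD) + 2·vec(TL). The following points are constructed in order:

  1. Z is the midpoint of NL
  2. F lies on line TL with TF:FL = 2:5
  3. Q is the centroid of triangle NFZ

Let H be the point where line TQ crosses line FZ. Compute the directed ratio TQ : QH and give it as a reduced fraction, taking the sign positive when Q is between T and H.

Set T = (0, 0), D = (1, 0), L = (0, 1), N = (-3, 2); any affine frame gives the same invariant.
1. Z is the midpoint of NL ⇒ Z = (-3/2, 3/2)
2. F lies on line TL with TF:FL = 2:5 ⇒ F = (0, 2/7)
3. Q is the centroid of triangle NFZ ⇒ Q = (-3/2, 53/42)
line TQ meets FZ at H = (-9, 53/7)
Q = T + t·(H−T) with t = 1/6, so TQ:QH = 1/6:5/6

TQ:QH = 1/5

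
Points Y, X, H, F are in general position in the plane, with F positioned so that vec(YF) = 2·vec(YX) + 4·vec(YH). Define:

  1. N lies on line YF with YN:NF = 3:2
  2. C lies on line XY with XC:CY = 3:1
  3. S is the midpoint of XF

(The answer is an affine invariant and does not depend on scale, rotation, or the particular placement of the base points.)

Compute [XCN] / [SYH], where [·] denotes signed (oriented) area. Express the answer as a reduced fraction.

Set Y = (0, 0), X = (1, 0), H = (0, 1), F = (2, 4); any affine frame gives the same invariant.
1. N lies on line YF with YN:NF = 3:2 ⇒ N = (6/5, 12/5)
2. C lies on line XY with XC:CY = 3:1 ⇒ C = (1/4, 0)
3. S is the midpoint of XF ⇒ S = (3/2, 2)
2·[XCN] = -9/5, 2·[SYH] = -3/2
[XCN]:[SYH] = -9/5:-3/2 = 6/5

[XCN]:[SYH] = 6/5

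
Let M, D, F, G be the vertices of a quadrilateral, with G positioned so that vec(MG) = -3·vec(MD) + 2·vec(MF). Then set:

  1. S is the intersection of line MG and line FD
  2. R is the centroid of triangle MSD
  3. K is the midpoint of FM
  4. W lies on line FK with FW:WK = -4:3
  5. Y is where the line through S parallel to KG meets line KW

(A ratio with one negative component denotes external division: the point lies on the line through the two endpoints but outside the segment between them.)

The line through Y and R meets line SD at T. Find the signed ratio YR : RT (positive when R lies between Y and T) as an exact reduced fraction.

YR:RT = 7/2

Choose coordinates M = (0, 0), D = (1, 0), F = (0, 1), G = (-3, 2).
1. S is the intersection of line MG and line FD ⇒ S = (3, -2)
2. R is the centroid of triangle MSD ⇒ R = (4/3, -2/3)
3. K is the midpoint of FM ⇒ K = (0, 1/2)
4. W lies on line FK with FW:WK = -4:3 ⇒ W = (0, -1)
5. Y is where the line through S parallel to KG meets line KW ⇒ Y = (0, -1/2)
line YR meets SD at T = (12/7, -5/7)
R = Y + t·(T−Y) with t = 7/9, so YR:RT = 7/9:2/9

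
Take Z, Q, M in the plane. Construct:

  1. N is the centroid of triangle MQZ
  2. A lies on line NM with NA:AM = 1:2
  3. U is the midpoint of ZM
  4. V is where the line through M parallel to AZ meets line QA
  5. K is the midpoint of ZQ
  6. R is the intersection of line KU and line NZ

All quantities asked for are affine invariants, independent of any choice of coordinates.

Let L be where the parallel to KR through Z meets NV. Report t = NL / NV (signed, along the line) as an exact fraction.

t = -30

Choose coordinates Z = (0, 0), Q = (1, 0), M = (0, 1).
1. N is the centroid of triangle MQZ ⇒ N = (1/3, 1/3)
2. A lies on line NM with NA:AM = 1:2 ⇒ A = (2/9, 5/9)
3. U is the midpoint of ZM ⇒ U = (0, 1/2)
4. V is where the line through M parallel to AZ meets line QA ⇒ V = (-4/45, 7/9)
5. K is the midpoint of ZQ ⇒ K = (1/2, 0)
6. R is the intersection of line KU and line NZ ⇒ R = (1/4, 1/4)
through Z parallel to KR: direction (-1/4, 1/4); meets NV at L = (13, -13)
L = N + t·(V−N) with t = -30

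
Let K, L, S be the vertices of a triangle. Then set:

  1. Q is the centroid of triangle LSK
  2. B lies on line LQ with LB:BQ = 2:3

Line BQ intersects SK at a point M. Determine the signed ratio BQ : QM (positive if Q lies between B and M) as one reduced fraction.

Work in coordinates with K = (0, 0), L = (1, 0), S = (0, 1).
1. Q is the centroid of triangle LSK ⇒ Q = (1/3, 1/3)
2. B lies on line LQ with LB:BQ = 2:3 ⇒ B = (11/15, 2/15)
line BQ meets SK at M = (0, 1/2)
Q = B + t·(M−B) with t = 6/11, so BQ:QM = 6/11:5/11

BQ:QM = 6/5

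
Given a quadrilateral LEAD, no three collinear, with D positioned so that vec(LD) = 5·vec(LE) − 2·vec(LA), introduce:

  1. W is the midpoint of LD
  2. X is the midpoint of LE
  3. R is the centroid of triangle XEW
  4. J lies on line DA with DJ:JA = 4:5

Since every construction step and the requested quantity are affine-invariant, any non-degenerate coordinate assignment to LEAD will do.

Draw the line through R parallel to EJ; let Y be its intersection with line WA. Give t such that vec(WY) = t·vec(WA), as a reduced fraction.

t = 11/51

Assign L = (0, 0), E = (1, 0), A = (0, 1), D = (5, -2) — the answer is frame-independent, so this choice is without loss of generality.
1. W is the midpoint of LD ⇒ W = (5/2, -1)
2. X is the midpoint of LE ⇒ X = (1/2, 0)
3. R is the centroid of triangle XEW ⇒ R = (4/3, -1/3)
4. J lies on line DA with DJ:JA = 4:5 ⇒ J = (25/9, -2/3)
through R parallel to EJ: direction (16/9, -2/3); meets WA at Y = (100/51, -29/51)
Y = W + t·(A−W) with t = 11/51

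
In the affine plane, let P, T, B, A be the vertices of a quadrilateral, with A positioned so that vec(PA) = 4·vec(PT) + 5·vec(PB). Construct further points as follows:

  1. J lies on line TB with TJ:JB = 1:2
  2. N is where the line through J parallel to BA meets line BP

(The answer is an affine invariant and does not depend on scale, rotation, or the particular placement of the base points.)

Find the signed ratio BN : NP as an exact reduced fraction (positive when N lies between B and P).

BN:NP = -4

Set P = (0, 0), T = (1, 0), B = (0, 1), A = (4, 5); any affine frame gives the same invariant.
1. J lies on line TB with TJ:JB = 1:2 ⇒ J = (2/3, 1/3)
2. N is where the line through J parallel to BA meets line BP ⇒ N = (0, -1/3)
N = B + t·(P−B) with t = 4/3, so BN:NP = t:(1−t) = 4/3:-1/3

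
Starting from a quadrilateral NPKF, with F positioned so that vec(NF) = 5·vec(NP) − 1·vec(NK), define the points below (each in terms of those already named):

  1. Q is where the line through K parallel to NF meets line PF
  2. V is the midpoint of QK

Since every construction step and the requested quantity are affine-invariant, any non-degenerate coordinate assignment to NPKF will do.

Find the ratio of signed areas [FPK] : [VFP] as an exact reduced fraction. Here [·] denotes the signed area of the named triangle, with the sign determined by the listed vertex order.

[FPK]:[VFP] = 2

Choose coordinates N = (0, 0), P = (1, 0), K = (0, 1), F = (5, -1).
1. Q is where the line through K parallel to NF meets line PF ⇒ Q = (-15, 4)
2. V is the midpoint of QK ⇒ V = (-15/2, 5/2)
2·[FPK] = -3, 2·[VFP] = -3/2
[FPK]:[VFP] = -3:-3/2 = 2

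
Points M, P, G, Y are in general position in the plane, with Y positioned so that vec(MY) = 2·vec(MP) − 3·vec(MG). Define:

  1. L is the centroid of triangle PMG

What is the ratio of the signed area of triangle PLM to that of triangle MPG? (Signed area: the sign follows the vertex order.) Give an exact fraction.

[PLM]:[MPG] = 1/3

Assign M = (0, 0), P = (1, 0), G = (0, 1), Y = (2, -3) — the answer is frame-independent, so this choice is without loss of generality.
1. L is the centroid of triangle PMG ⇒ L = (1/3, 1/3)
2·[PLM] = 1/3, 2·[MPG] = 1
[PLM]:[MPG] = 1/3:1 = 1/3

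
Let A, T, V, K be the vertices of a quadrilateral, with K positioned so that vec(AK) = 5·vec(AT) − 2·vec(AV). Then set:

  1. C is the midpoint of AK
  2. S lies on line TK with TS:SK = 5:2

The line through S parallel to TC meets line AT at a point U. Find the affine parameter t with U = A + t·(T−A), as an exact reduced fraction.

Set A = (0, 0), T = (1, 0), V = (0, 1), K = (5, -2); any affine frame gives the same invariant.
1. C is the midpoint of AK ⇒ C = (5/2, -1)
2. S lies on line TK with TS:SK = 5:2 ⇒ S = (27/7, -10/7)
through S parallel to TC: direction (3/2, -1); meets AT at U = (12/7, 0)
U = A + t·(T−A) with t = 12/7

t = 12/7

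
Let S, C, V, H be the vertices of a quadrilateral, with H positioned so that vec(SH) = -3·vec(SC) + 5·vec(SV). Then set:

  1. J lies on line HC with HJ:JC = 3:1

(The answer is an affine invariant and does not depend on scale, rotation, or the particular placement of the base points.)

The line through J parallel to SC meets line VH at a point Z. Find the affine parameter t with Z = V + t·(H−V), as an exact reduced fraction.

t = 1/16

Set S = (0, 0), C = (1, 0), V = (0, 1), H = (-3, 5); any affine frame gives the same invariant.
1. J lies on line HC with HJ:JC = 3:1 ⇒ J = (0, 5/4)
through J parallel to SC: direction (1, 0); meets VH at Z = (-3/16, 5/4)
Z = V + t·(H−V) with t = 1/16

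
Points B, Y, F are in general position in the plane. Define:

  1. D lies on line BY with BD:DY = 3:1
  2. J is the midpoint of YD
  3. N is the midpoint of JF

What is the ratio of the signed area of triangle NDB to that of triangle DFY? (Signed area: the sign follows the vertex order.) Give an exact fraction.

Work in coordinates with B = (0, 0), Y = (1, 0), F = (0, 1).
1. D lies on line BY with BD:DY = 3:1 ⇒ D = (3/4, 0)
2. J is the midpoint of YD ⇒ J = (7/8, 0)
3. N is the midpoint of JF ⇒ N = (7/16, 1/2)
2·[NDB] = -3/8, 2·[DFY] = -1/4
[NDB]:[DFY] = -3/8:-1/4 = 3/2

[NDB]:[DFY] = 3/2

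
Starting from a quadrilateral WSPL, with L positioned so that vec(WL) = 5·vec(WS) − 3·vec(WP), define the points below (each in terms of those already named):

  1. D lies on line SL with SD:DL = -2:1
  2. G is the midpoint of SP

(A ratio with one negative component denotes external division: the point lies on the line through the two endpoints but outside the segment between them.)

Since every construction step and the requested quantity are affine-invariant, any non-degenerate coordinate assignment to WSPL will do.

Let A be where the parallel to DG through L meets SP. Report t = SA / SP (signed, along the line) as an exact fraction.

Assign W = (0, 0), S = (1, 0), P = (0, 1), L = (5, -3) — the answer is frame-independent, so this choice is without loss of generality.
1. D lies on line SL with SD:DL = -2:1 ⇒ D = (9, -6)
2. G is the midpoint of SP ⇒ G = (1/2, 1/2)
through L parallel to DG: direction (-17/2, 13/2); meets SP at A = (3/4, 1/4)
A = S + t·(P−S) with t = 1/4

t = 1/4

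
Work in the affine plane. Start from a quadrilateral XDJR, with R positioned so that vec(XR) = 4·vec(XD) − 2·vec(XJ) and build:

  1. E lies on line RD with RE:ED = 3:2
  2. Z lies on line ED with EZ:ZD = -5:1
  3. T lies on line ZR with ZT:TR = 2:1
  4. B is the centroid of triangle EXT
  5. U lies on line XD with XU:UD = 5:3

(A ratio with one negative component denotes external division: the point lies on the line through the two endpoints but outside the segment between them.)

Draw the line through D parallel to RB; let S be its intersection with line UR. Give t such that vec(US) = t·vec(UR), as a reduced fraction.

t = -59/21

Choose coordinates X = (0, 0), D = (1, 0), J = (0, 1), R = (4, -2).
1. E lies on line RD with RE:ED = 3:2 ⇒ E = (11/5, -4/5)
2. Z lies on line ED with EZ:ZD = -5:1 ⇒ Z = (7/10, 1/5)
3. T lies on line ZR with ZT:TR = 2:1 ⇒ T = (29/10, -19/15)
4. B is the centroid of triangle EXT ⇒ B = (17/10, -31/45)
5. U lies on line XD with XU:UD = 5:3 ⇒ U = (5/8, 0)
through D parallel to RB: direction (-23/10, 59/45); meets UR at S = (-62/7, 118/21)
S = U + t·(R−U) with t = -59/21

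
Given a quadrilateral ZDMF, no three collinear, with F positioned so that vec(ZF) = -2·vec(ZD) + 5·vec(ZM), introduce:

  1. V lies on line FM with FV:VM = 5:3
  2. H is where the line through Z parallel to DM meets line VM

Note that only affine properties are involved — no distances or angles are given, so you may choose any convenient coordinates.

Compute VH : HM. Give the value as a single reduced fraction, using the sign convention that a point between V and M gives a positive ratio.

Assign Z = (0, 0), D = (1, 0), M = (0, 1), F = (-2, 5) — the answer is frame-independent, so this choice is without loss of generality.
1. V lies on line FM with FV:VM = 5:3 ⇒ V = (-3/4, 5/2)
2. H is where the line through Z parallel to DM meets line VM ⇒ H = (1, -1)
H = V + t·(M−V) with t = 7/3, so VH:HM = t:(1−t) = 7/3:-4/3

VH:HM = -7/4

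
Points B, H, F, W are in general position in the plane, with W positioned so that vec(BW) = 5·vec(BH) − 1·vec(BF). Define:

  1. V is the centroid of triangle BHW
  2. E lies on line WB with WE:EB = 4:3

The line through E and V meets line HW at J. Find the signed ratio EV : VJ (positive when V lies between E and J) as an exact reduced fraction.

EV:VJ = 5/7

Set B = (0, 0), H = (1, 0), F = (0, 1), W = (5, -1); any affine frame gives the same invariant.
1. V is the centroid of triangle BHW ⇒ V = (2, -1/3)
2. E lies on line WB with WE:EB = 4:3 ⇒ E = (15/7, -3/7)
line EV meets HW at J = (9/5, -1/5)
V = E + t·(J−E) with t = 5/12, so EV:VJ = 5/12:7/12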